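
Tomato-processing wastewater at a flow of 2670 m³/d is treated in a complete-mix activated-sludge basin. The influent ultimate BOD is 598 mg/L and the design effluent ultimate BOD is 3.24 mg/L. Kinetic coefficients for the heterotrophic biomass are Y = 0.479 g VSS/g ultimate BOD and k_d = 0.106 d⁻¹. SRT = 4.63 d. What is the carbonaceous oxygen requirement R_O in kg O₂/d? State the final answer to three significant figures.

R_O ≈ 863 kg O₂/d

Y_obs = Y / (1 + k_d θ_c) = 0.479 / (1 + 0.106 × 4.63) = 0.479 / 1.491 = 0.3213.
Substrate removed = Q·(S₀ − S) = 2670 m³/d × (598 − 3.24) g/m³ = 1.59×10^6 g/d = 1588 kg/d.
P_X = Y_obs·Q·(S₀ − S) = 0.3213 × 1588 = 510.2 kg VSS/d.
Carbonaceous O₂ demand = substrate oxidised − cell-mass equivalent = 1588 − 1.42 × 510.2 = 863.5 kg O₂/d.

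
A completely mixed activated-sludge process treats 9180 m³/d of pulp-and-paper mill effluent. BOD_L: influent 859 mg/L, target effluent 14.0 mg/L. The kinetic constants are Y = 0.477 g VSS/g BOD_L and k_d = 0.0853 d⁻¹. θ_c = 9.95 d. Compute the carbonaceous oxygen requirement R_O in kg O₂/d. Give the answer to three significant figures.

R_O ≈ 4920 kg O₂/d

Correct the yield for decay: Y_obs = Y/(1 + k_d θ_c) = 0.477 / (1 + 0.0853 × 9.95) = 0.477 / 1.849 = 0.2580.
Mass of BOD_L removed per day: Q(S₀ − S) = 9180 × 845.0 g/m³ = 7757 kg/d.
Biomass synthesised: P_X = Y_obs × 7757 = 2001 kg VSS/d.
R_O = Q·ΔS − 1.42 P_X = 7757 − 2842 = 4915 kg O₂/d.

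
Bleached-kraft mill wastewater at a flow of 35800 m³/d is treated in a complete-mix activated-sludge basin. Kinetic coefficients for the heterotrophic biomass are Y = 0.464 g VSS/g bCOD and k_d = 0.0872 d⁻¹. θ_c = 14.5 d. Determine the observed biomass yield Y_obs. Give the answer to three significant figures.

Y_obs ≈ 0.205 g VSS/g bCOD

Correct the yield for decay: Y_obs = Y/(1 + k_d θ_c) = 0.464 / (1 + 0.0872 × 14.5) = 0.464 / 2.264 = 0.2049.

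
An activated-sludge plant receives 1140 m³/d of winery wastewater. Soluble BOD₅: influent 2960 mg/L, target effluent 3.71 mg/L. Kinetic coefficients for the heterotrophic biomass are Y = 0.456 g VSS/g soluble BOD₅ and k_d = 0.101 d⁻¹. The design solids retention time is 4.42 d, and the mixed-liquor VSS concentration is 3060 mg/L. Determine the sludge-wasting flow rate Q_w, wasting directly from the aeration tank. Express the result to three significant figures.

From the SRT design equation V = Y Q (S₀−S) θ_c / [X (1 + k_d θ_c)] = 0.456 × 1140 × (2960 − 3.71) × 4.42 / [3060 × (1 + 0.101 × 4.42)] = 6.79×10^6 / 4426 = 1535 m³.
With mixed-liquor wasting, θ_c = V/Q_w, so Q_w = V/θ_c = 1535/4.42 = 347.2 m³/d.

Q_w ≈ 347 m³/d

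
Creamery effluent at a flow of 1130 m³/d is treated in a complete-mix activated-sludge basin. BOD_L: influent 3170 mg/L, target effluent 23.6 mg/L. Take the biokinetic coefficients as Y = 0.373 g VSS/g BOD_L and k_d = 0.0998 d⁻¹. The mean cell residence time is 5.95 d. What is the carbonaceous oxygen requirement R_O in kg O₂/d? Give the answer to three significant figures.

R_O ≈ 2370 kg O₂/d

Y_obs = Y / (1 + k_d θ_c) = 0.373 / (1 + 0.0998 × 5.95) = 0.373 / 1.594 = 0.2340.
ΔS = 3170 − 23.6 = 3146 mg/L, so the substrate removal rate is 1130 × 3146/1000 = 3555 kg BOD_L/d.
Biomass synthesised: P_X = Y_obs × 3555 = 832.1 kg VSS/d.
R_O = Q·(S₀ − S) − 1.42·P_X = 3555 − 1.42 × 832.1 = 2374 kg O₂/d.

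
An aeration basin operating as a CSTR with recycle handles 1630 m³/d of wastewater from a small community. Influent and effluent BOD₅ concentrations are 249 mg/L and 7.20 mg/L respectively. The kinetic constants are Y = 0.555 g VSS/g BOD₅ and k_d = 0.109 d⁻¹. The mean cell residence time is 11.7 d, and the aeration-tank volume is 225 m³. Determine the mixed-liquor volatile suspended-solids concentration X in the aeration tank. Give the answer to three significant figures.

X ≈ 5000 mg/L

X = Y·Q·ΔS·θ_c / [V·(1 + k_d θ_c)] = 0.555 × 1630 × (249 − 7.20) × 11.7 / [225 × (1 + 0.109 × 11.7)] = 4999 mg/L.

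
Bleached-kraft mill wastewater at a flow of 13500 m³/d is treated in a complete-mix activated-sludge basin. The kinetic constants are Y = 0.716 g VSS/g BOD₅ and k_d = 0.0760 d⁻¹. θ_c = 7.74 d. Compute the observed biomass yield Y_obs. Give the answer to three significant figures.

Correct the yield for decay: Y_obs = Y/(1 + k_d θ_c) = 0.716 / (1 + 0.0760 × 7.74) = 0.716 / 1.588 = 0.4508.

Y_obs ≈ 0.451 g VSS/g BOD₅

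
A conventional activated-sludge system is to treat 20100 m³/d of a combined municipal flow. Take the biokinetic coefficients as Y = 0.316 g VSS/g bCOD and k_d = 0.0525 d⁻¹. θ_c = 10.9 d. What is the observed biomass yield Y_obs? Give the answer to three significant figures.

Y_obs ≈ 0.201 g VSS/g bCOD

The observed yield is Y_obs = Y/(1 + k_d·θ_c) = 0.316 / (1 + 0.0525 × 10.9) = 0.316 / 1.572 = 0.2010 g VSS per g bCOD removed.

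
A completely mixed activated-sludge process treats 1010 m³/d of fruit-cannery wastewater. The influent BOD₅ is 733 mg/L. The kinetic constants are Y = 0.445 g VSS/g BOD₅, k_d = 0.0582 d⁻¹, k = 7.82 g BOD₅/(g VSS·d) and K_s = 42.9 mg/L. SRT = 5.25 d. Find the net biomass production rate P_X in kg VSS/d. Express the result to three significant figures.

For a completely mixed reactor with recycle the Lawrence–McCarty relation gives S = K_s·(1 + k_d·θ_c) / [θ_c·(Y·k − k_d) − 1] = 42.9 × (1 + 0.0582 × 5.25) / [5.25 × (0.445 × 7.82 − 0.0582) − 1] = 56.01 / 16.96 = 3.302 mg/L.
Y_obs = Y / (1 + k_d θ_c) = 0.445 / (1 + 0.0582 × 5.25) = 0.445 / 1.306 = 0.3409.
Mass of BOD₅ removed per day: Q(S₀ − S) = 1010 × 729.7 g/m³ = 737.0 kg/d.
Biomass produced: P_X = Y_obs·Q·ΔS = 0.3409 × 737.0 ≈ 251.2 kg VSS/d.

P_X ≈ 251 kg VSS/d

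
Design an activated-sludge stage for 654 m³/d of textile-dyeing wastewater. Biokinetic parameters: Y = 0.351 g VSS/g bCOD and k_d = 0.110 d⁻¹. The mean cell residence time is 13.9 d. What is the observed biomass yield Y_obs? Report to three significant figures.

Y_obs ≈ 0.139 g VSS/g bCOD

Correct the yield for decay: Y_obs = Y/(1 + k_d θ_c) = 0.351 / (1 + 0.110 × 13.9) = 0.351 / 2.529 = 0.1388.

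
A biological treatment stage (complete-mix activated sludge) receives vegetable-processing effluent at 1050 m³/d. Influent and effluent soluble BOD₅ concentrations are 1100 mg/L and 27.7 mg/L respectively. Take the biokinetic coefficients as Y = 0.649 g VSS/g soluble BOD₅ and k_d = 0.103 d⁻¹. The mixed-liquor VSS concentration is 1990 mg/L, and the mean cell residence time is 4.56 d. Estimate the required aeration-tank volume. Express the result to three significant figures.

Rearranging the biomass balance for a CMAS with decay, V = Y·Q·ΔS·θ_c / [X·(1+k_d θ_c)] = 0.649 × 1050 × (1100 − 27.7) × 4.56 / [1990 × (1 + 0.103 × 4.56)] = 3.33×10^6 / 2925 = 1139 m³.

V ≈ 1140 m³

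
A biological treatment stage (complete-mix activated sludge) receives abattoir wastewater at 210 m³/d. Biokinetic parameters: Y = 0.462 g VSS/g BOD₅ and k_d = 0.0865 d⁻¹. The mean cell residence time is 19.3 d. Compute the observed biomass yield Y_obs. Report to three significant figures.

Y_obs ≈ 0.173 g VSS/g BOD₅

Observed yield with endogenous decay: Y_obs = Y / (1 + k_d·θ_c) = 0.462 / (1 + 0.0865 × 19.3) = 0.462 / 2.669 = 0.1731 g VSS/g BOD₅.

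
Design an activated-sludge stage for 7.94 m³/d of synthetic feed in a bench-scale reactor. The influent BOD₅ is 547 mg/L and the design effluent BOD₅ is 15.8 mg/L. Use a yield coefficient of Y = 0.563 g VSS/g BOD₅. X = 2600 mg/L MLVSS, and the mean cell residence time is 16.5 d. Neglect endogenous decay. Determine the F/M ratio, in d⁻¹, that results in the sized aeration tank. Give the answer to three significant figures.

V·X = Y·Q·ΔS·θ_c gives V = 0.563 × 7.94 × (547 − 15.8) × 16.5 / 2600 = 15.07 m³.
F/M = Q·S₀ / (V·X) = 7.94 × 547 / (15.07 × 2600) = 0.1109 g BOD₅·(g VSS·d)⁻¹.

F/M ≈ 0.111 d⁻¹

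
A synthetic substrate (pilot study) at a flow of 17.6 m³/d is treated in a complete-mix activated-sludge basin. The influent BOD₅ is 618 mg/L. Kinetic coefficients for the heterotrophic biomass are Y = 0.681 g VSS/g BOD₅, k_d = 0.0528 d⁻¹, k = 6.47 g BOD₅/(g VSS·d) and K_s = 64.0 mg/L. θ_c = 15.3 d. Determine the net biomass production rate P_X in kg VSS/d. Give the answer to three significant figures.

From the Monod/SRT balance for a CMAS, S = K_s·(1+k_d θ_c)/[θ_c·(Y k − k_d) − 1] = 64.0 × (1 + 0.0528 × 15.3) / [15.3 × (0.681 × 6.47 − 0.0528) − 1] = 115.7 / 65.61 = 1.764 mg/L.
Y_obs = Y / (1 + k_d θ_c) = 0.681 / (1 + 0.0528 × 15.3) = 0.681 / 1.808 = 0.3767.
ΔS = 618 − 1.76 = 616.2 mg/L, so the substrate removal rate is 17.6 × 616.2/1000 = 10.85 kg BOD₅/d.
Biomass produced: P_X = Y_obs·Q·ΔS = 0.3767 × 10.85 ≈ 4.086 kg VSS/d.

P_X ≈ 4.09 kg VSS/d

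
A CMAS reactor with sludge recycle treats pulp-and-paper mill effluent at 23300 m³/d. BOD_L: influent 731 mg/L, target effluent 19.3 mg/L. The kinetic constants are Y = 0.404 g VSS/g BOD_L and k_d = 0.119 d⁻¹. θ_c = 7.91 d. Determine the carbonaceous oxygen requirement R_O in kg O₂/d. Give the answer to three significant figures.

R_O ≈ 11700 kg O₂/d

Correct the yield for decay: Y_obs = Y/(1 + k_d θ_c) = 0.404 / (1 + 0.119 × 7.91) = 0.404 / 1.941 = 0.2081.
ΔS = 731 − 19.3 = 711.7 mg/L, so the substrate removal rate is 23300 × 711.7/1000 = 16583 kg BOD_L/d.
Net sludge production P_X = 0.2081 × 16583 = 3451 kg VSS/d.
R_O = Q·ΔS − 1.42 P_X = 16583 − 4900 = 11682 kg O₂/d.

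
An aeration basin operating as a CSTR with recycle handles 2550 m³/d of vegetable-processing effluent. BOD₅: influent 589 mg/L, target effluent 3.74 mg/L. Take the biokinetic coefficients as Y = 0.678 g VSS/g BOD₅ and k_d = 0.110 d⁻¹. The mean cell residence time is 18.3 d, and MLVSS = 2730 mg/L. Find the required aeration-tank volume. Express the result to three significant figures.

Steady-state biomass mass balance: V·X·(1 + k_d·θ_c) = Y·Q·(S₀ − S)·θ_c, so V = 0.678 × 2550 × (589 − 3.74) × 18.3 / [2730 × (1 + 0.110 × 18.3)] = 1.85×10^7 / 8225 = 2251 m³.

V ≈ 2250 m³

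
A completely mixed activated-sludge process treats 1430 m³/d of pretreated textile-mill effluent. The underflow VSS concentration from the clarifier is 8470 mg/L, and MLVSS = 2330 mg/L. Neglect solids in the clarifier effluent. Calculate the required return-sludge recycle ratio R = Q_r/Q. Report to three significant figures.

R = Q_r/Q = X/(X_r − X) = 2330 / (8470 − 2330) = 0.3795.

R ≈ 0.379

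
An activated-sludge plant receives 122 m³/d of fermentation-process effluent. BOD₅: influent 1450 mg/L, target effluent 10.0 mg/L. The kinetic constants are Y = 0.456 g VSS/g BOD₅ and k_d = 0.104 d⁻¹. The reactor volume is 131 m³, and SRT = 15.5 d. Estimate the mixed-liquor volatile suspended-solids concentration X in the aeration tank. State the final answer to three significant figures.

X ≈ 3630 mg/L

Solving the biomass balance for X: X = Y Q (S₀−S) θ_c / [V (1+k_d θ_c)] = 0.456 × 122 × (1450 − 10.0) × 15.5 / [131 × (1 + 0.104 × 15.5)] = 3629 mg/L.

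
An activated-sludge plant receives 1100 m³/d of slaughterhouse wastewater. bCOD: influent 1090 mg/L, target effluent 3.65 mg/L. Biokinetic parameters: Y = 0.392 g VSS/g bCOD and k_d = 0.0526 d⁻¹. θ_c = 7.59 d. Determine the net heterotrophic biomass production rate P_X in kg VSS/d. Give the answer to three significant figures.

The observed yield is Y_obs = Y/(1 + k_d·θ_c) = 0.392 / (1 + 0.0526 × 7.59) = 0.392 / 1.399 = 0.2802 g VSS per g bCOD removed.
Mass of bCOD removed per day: Q(S₀ − S) = 1100 × 1086 g/m³ = 1195 kg/d.
Net biomass production P_X = Y_obs × Q·(S₀ − S) = 0.2802 × 1195 = 334.8 kg VSS/d.

P_X ≈ 335 kg VSS/d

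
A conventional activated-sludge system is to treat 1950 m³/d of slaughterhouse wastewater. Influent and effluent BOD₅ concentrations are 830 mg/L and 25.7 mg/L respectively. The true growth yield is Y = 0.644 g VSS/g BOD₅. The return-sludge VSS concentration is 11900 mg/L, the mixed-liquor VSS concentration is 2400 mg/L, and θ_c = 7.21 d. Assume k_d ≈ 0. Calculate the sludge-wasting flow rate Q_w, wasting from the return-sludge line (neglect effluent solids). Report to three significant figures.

Q_w ≈ 84.9 m³/d

V·X = Y·Q·ΔS·θ_c gives V = 0.644 × 1950 × (830 − 25.7) × 7.21 / 2400 = 3034 m³.
Wasting from the return line (neglecting effluent solids): Q_w = V·X / (θ_c·X_r) = 3034 × 2400 / (7.21 × 11900) = 84.88 m³/d.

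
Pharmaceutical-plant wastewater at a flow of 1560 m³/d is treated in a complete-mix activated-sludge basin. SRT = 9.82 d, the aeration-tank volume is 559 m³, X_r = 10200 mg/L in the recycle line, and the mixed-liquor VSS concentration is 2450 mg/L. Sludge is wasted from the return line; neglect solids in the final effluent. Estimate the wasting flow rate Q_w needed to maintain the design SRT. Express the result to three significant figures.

θ_c = V·X/(Q_w·X_r) when wasting from the recycle, so Q_w = V·X/(θ_c·X_r) = 559.0 × 2450 / (9.82 × 10200) = 13.67 m³/d.

Q_w ≈ 13.7 m³/d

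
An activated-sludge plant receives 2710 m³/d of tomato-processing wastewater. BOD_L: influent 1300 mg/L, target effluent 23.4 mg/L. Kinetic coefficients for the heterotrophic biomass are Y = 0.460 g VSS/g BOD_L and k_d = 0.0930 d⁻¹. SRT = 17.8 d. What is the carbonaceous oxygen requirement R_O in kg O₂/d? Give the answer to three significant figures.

R_O ≈ 2610 kg O₂/d

The observed yield is Y_obs = Y/(1 + k_d·θ_c) = 0.460 / (1 + 0.0930 × 17.8) = 0.460 / 2.655 = 0.1732 g VSS per g BOD_L removed.
ΔS = 1300 − 23.4 = 1277 mg/L, so the substrate removal rate is 2710 × 1277/1000 = 3460 kg BOD_L/d.
P_X = Y_obs·Q·(S₀ − S) = 0.1732 × 3460 = 599.3 kg VSS/d.
R_O = Q·ΔS − 1.42 P_X = 3460 − 851.0 = 2609 kg O₂/d.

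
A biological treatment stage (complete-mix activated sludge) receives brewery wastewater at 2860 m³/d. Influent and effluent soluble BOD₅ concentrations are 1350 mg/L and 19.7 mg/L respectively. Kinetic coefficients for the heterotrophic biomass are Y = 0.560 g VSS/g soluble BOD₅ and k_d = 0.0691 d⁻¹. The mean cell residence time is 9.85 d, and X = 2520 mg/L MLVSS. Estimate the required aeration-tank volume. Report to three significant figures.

V ≈ 4960 m³

From the SRT design equation V = Y Q (S₀−S) θ_c / [X (1 + k_d θ_c)] = 0.560 × 2860 × (1350 − 19.7) × 9.85 / [2520 × (1 + 0.0691 × 9.85)] = 2.1×10^7 / 4235 = 4955 m³.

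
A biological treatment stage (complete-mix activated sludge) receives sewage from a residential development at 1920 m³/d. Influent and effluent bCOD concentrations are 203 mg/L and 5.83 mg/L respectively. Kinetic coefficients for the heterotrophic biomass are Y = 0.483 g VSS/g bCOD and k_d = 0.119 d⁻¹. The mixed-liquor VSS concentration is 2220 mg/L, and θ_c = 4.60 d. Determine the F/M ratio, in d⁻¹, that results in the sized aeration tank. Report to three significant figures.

Steady-state biomass mass balance: V·X·(1 + k_d·θ_c) = Y·Q·(S₀ − S)·θ_c, so V = 0.483 × 1920 × (203 − 5.83) × 4.60 / [2220 × (1 + 0.119 × 4.60)] = 8.41×10^5 / 3435 = 244.8 m³.
F/M = applied load / biomass = Q·S₀/(V·X) = 1920 × 203 / (244.8 × 2220) = 0.7171 d⁻¹.

F/M ≈ 0.717 d⁻¹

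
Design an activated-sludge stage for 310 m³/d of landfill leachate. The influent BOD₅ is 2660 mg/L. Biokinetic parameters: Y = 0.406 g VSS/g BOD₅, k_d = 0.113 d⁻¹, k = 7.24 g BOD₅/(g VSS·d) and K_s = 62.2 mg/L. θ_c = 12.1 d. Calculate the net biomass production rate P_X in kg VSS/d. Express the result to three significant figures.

Effluent substrate depends only on kinetics and SRT: S = K_s(1 + k_d θ_c) / [θ_c(Yk − k_d) − 1] = 62.2 × (1 + 0.113 × 12.1) / [12.1 × (0.406 × 7.24 − 0.113) − 1] = 147.2 / 33.20 = 4.435 mg/L.
Observed yield with endogenous decay: Y_obs = Y / (1 + k_d·θ_c) = 0.406 / (1 + 0.113 × 12.1) = 0.406 / 2.367 = 0.1715 g VSS/g BOD₅.
Mass of BOD₅ removed per day: Q(S₀ − S) = 310 × 2656 g/m³ = 823.2 kg/d.
Net biomass production P_X = Y_obs × Q·(S₀ − S) = 0.1715 × 823.2 = 141.2 kg VSS/d.

P_X ≈ 141 kg VSS/d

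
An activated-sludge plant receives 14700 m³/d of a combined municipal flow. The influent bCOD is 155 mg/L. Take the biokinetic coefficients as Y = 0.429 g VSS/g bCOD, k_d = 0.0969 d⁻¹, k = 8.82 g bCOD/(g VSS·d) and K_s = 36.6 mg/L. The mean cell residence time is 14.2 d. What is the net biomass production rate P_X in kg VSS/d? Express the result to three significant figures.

P_X ≈ 407 kg VSS/d

For a completely mixed reactor with recycle the Lawrence–McCarty relation gives S = K_s·(1 + k_d·θ_c) / [θ_c·(Y·k − k_d) − 1] = 36.6 × (1 + 0.0969 × 14.2) / [14.2 × (0.429 × 8.82 − 0.0969) − 1] = 86.96 / 51.35 = 1.693 mg/L.
The observed yield is Y_obs = Y/(1 + k_d·θ_c) = 0.429 / (1 + 0.0969 × 14.2) = 0.429 / 2.376 = 0.1806 g VSS per g bCOD removed.
Q·(S₀ − S) = 14700 × (155 − 1.69) × 10⁻³ = 2254 kg/d removed.
Biomass produced: P_X = Y_obs·Q·ΔS = 0.1806 × 2254 ≈ 406.9 kg VSS/d.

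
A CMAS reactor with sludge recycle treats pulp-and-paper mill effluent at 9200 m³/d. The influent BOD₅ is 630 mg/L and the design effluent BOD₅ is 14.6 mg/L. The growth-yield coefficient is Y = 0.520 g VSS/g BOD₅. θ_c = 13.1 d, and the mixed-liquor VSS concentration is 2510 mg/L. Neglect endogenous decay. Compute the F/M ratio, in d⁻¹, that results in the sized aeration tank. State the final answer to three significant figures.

Biomass mass balance (decay neglected): V·X = Y·Q·(S₀ − S)·θ_c, so V = 0.520 × 9200 × (630 − 14.6) × 13.1 / 2510 = 15365 m³.
F/M = Q·S₀ / (V·X) = 9200 × 630 / (15365 × 2510) = 0.1503 g BOD₅·(g VSS·d)⁻¹.

F/M ≈ 0.150 d⁻¹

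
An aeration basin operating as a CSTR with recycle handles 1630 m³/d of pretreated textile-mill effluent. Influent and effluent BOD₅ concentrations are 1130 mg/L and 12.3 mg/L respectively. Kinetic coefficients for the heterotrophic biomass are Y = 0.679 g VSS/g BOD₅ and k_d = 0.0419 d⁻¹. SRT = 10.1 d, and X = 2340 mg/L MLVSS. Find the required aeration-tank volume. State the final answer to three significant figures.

Rearranging the biomass balance for a CMAS with decay, V = Y·Q·ΔS·θ_c / [X·(1+k_d θ_c)] = 0.679 × 1630 × (1130 − 12.3) × 10.1 / [2340 × (1 + 0.0419 × 10.1)] = 1.25×10^7 / 3330 = 3752 m³.

V ≈ 3750 m³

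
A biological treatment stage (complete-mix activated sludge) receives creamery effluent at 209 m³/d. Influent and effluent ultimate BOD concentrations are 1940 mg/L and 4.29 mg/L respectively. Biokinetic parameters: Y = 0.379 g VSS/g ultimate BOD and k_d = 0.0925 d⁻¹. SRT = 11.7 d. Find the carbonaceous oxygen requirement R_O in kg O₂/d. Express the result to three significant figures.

R_O ≈ 300 kg O₂/d

Correct the yield for decay: Y_obs = Y/(1 + k_d θ_c) = 0.379 / (1 + 0.0925 × 11.7) = 0.379 / 2.082 = 0.1820.
Substrate removed = Q·(S₀ − S) = 209 m³/d × (1940 − 4.29) g/m³ = 4.05×10^5 g/d = 404.6 kg/d.
Net sludge production P_X = 0.1820 × 404.6 = 73.64 kg VSS/d.
Carbonaceous O₂ demand = substrate oxidised − cell-mass equivalent = 404.6 − 1.42 × 73.64 = 300.0 kg O₂/d.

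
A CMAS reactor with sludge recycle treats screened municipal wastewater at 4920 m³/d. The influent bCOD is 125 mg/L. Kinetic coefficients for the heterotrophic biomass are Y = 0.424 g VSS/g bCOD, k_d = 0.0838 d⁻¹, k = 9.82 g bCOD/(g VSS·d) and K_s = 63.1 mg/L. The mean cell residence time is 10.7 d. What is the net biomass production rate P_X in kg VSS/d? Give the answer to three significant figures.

Effluent substrate depends only on kinetics and SRT: S = K_s(1 + k_d θ_c) / [θ_c(Yk − k_d) − 1] = 63.1 × (1 + 0.0838 × 10.7) / [10.7 × (0.424 × 9.82 − 0.0838) − 1] = 119.7 / 42.65 = 2.806 mg/L.
The observed yield is Y_obs = Y/(1 + k_d·θ_c) = 0.424 / (1 + 0.0838 × 10.7) = 0.424 / 1.897 = 0.2236 g VSS per g bCOD removed.
Substrate removed = Q·(S₀ − S) = 4920 m³/d × (125 − 2.81) g/m³ = 6.01×10^5 g/d = 601.2 kg/d.
Biomass produced: P_X = Y_obs·Q·ΔS = 0.2236 × 601.2 ≈ 134.4 kg VSS/d.

P_X ≈ 134 kg VSS/d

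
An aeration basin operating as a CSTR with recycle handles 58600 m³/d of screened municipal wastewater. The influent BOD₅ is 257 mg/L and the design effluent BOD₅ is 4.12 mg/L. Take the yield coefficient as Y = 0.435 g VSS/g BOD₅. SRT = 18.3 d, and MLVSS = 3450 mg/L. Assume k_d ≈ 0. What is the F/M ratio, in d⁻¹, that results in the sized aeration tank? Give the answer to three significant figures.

With k_d = 0 the design equation reduces to V = Y Q (S₀−S) θ_c / X = 0.435 × 58600 × (257 − 4.12) × 18.3 / 3450 = 34193 m³.
F/M = applied load / biomass = Q·S₀/(V·X) = 58600 × 257 / (34193 × 3450) = 0.1277 d⁻¹.

F/M ≈ 0.128 d⁻¹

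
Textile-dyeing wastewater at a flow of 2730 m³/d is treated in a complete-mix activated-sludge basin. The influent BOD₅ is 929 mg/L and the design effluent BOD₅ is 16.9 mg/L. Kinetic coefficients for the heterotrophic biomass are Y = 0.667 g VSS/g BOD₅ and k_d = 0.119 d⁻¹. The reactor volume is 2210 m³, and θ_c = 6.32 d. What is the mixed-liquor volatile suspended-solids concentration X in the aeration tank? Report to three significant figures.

X = Y·Q·ΔS·θ_c / [V·(1 + k_d θ_c)] = 0.667 × 2730 × (929 − 16.9) × 6.32 / [2210 × (1 + 0.119 × 6.32)] = 2711 mg/L.

X ≈ 2710 mg/L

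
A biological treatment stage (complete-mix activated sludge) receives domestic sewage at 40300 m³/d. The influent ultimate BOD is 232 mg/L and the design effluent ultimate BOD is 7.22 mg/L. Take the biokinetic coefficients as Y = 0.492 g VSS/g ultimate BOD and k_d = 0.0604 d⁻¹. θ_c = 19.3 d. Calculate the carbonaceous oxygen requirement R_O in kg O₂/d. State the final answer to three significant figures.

R_O ≈ 6140 kg O₂/d

Correct the yield for decay: Y_obs = Y/(1 + k_d θ_c) = 0.492 / (1 + 0.0604 × 19.3) = 0.492 / 2.166 = 0.2272.
ΔS = 232 − 7.22 = 224.8 mg/L, so the substrate removal rate is 40300 × 224.8/1000 = 9059 kg ultimate BOD/d.
Net sludge production P_X = 0.2272 × 9059 = 2058 kg VSS/d.
R_O = Q·ΔS − 1.42 P_X = 9059 − 2922 = 6136 kg O₂/d.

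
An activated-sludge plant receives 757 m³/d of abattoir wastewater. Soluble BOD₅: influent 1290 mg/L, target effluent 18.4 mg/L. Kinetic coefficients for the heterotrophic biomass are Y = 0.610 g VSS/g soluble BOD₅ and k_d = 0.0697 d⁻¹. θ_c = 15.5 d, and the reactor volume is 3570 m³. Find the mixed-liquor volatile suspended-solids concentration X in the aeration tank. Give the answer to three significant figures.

Solving the biomass balance for X: X = Y Q (S₀−S) θ_c / [V (1+k_d θ_c)] = 0.610 × 757 × (1290 − 18.4) × 15.5 / [3570 × (1 + 0.0697 × 15.5)] = 1225 mg/L.

X ≈ 1230 mg/L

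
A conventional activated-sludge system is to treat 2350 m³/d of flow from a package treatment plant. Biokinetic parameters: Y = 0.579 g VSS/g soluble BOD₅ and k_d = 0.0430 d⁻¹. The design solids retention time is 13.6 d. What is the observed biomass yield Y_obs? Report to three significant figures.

Y_obs ≈ 0.365 g VSS/g soluble BOD₅

Observed yield with endogenous decay: Y_obs = Y / (1 + k_d·θ_c) = 0.579 / (1 + 0.0430 × 13.6) = 0.579 / 1.585 = 0.3653 g VSS/g soluble BOD₅.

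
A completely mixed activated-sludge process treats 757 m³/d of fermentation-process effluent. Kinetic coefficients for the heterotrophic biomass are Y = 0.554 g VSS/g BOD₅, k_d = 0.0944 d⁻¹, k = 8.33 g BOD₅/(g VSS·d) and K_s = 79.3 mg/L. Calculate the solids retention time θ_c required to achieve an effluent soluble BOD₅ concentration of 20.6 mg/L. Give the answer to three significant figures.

θ_c ≈ 1.17 d

From 1/θ_c = Y·k·S/(K_s + S) − k_d: Y·k·S/(K_s+S) = 0.554 × 8.33 × 20.6 / (79.3 + 20.6) = 0.9516 d⁻¹.
1/θ_c = 0.9516 − 0.0944 = 0.8572 d⁻¹, so θ_c = 1.167 d.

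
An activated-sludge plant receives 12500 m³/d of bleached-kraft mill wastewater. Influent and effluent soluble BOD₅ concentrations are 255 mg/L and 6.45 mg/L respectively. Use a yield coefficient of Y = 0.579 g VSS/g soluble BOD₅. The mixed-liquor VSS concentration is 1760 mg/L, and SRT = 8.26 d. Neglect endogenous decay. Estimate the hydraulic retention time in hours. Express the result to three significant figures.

τ ≈ 16.2 h

Biomass mass balance (decay neglected): V·X = Y·Q·(S₀ − S)·θ_c, so V = 0.579 × 12500 × (255 − 6.45) × 8.26 / 1760 = 8442 m³.
HRT = V/Q = 8442 m³ / 12500 m³·d⁻¹ = 0.6754 d × 24 = 16.21 h.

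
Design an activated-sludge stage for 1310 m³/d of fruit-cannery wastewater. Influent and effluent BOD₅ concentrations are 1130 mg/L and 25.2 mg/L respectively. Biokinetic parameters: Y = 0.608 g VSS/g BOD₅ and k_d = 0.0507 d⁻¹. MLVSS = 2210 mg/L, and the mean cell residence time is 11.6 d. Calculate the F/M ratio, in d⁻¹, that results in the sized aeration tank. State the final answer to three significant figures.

F/M ≈ 0.230 d⁻¹

Rearranging the biomass balance for a CMAS with decay, V = Y·Q·ΔS·θ_c / [X·(1+k_d θ_c)] = 0.608 × 1310 × (1130 − 25.2) × 11.6 / [2210 × (1 + 0.0507 × 11.6)] = 1.02×10^7 / 3510 = 2908 m³.
F/M = Q·S₀ / (V·X) = 1310 × 1130 / (2908 × 2210) = 0.2303 g BOD₅·(g VSS·d)⁻¹.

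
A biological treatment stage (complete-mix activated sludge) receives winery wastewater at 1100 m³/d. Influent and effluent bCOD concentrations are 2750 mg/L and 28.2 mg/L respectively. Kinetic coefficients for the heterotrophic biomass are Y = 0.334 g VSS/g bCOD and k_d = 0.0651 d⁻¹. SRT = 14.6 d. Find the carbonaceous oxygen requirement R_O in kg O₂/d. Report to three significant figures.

Correct the yield for decay: Y_obs = Y/(1 + k_d θ_c) = 0.334 / (1 + 0.0651 × 14.6) = 0.334 / 1.950 = 0.1712.
Q·(S₀ − S) = 1100 × (2750 − 28.2) × 10⁻³ = 2994 kg/d removed.
P_X = Y_obs·Q·(S₀ − S) = 0.1712 × 2994 = 512.7 kg VSS/d.
R_O = Q·(S₀ − S) − 1.42·P_X = 2994 − 1.42 × 512.7 = 2266 kg O₂/d.

R_O ≈ 2270 kg O₂/d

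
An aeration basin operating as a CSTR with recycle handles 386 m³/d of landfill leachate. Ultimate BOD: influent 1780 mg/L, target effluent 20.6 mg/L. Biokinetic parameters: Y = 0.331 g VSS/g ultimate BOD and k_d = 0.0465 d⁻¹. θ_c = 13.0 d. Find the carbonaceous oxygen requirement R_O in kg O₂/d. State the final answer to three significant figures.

Observed yield with endogenous decay: Y_obs = Y / (1 + k_d·θ_c) = 0.331 / (1 + 0.0465 × 13.0) = 0.331 / 1.605 = 0.2063 g VSS/g ultimate BOD.
ΔS = 1780 − 20.6 = 1759 mg/L, so the substrate removal rate is 386 × 1759/1000 = 679.1 kg ultimate BOD/d.
P_X = Y_obs·Q·(S₀ − S) = 0.2063 × 679.1 = 140.1 kg VSS/d.
Carbonaceous O₂ demand = substrate oxidised − cell-mass equivalent = 679.1 − 1.42 × 140.1 = 480.2 kg O₂/d.

R_O ≈ 480 kg O₂/d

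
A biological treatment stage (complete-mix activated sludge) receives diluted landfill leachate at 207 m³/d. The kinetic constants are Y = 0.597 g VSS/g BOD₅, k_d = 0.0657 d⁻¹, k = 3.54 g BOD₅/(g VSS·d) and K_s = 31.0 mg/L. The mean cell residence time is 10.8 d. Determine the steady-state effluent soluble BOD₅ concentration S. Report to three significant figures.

Effluent substrate depends only on kinetics and SRT: S = K_s(1 + k_d θ_c) / [θ_c(Yk − k_d) − 1] = 31.0 × (1 + 0.0657 × 10.8) / [10.8 × (0.597 × 3.54 − 0.0657) − 1] = 53.00 / 21.11 = 2.510 mg/L.

S ≈ 2.51 mg/L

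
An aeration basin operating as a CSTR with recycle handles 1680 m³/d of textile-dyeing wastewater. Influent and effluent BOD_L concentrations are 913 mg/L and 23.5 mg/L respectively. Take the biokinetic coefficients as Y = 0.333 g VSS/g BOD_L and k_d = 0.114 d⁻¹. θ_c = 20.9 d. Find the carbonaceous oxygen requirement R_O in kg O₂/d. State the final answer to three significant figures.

The observed yield is Y_obs = Y/(1 + k_d·θ_c) = 0.333 / (1 + 0.114 × 20.9) = 0.333 / 3.383 = 0.09844 g VSS per g BOD_L removed.
ΔS = 913 − 23.5 = 889.5 mg/L, so the substrate removal rate is 1680 × 889.5/1000 = 1494 kg BOD_L/d.
P_X = Y_obs·Q·(S₀ − S) = 0.09844 × 1494 = 147.1 kg VSS/d.
Carbonaceous O₂ demand = substrate oxidised − cell-mass equivalent = 1494 − 1.42 × 147.1 = 1285 kg O₂/d.

R_O ≈ 1290 kg O₂/d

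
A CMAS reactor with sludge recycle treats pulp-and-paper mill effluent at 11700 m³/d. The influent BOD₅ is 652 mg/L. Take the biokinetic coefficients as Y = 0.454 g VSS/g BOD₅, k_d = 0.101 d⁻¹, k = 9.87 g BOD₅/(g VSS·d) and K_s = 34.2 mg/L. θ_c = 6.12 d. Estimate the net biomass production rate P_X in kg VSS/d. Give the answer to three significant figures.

P_X ≈ 2130 kg VSS/d

For a completely mixed reactor with recycle the Lawrence–McCarty relation gives S = K_s·(1 + k_d·θ_c) / [θ_c·(Y·k − k_d) − 1] = 34.2 × (1 + 0.101 × 6.12) / [6.12 × (0.454 × 9.87 − 0.101) − 1] = 55.34 / 25.81 = 2.144 mg/L.
Correct the yield for decay: Y_obs = Y/(1 + k_d θ_c) = 0.454 / (1 + 0.101 × 6.12) = 0.454 / 1.618 = 0.2806.
ΔS = 652 − 2.14 = 649.9 mg/L, so the substrate removal rate is 11700 × 649.9/1000 = 7603 kg BOD₅/d.
Biomass produced: P_X = Y_obs·Q·ΔS = 0.2806 × 7603 ≈ 2133 kg VSS/d.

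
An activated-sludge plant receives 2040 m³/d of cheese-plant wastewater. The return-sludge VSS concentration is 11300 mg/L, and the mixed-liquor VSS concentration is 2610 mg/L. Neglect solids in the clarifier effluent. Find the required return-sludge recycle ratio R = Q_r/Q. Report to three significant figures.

Solids balance on the clarifier gives (1+R)X = R·X_r, so R = X/(X_r − X) = 2610 / (11300 − 2610) = 0.3003.

R ≈ 0.300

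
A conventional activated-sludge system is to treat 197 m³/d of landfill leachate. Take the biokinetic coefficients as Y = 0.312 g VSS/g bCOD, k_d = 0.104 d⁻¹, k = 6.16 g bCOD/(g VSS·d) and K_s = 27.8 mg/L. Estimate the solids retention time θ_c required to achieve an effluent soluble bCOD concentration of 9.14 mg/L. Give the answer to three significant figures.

At the target effluent, Y k S/(K_s+S) = 0.312×6.16×9.14/36.94 = 0.4755 d⁻¹.
1/θ_c = 0.4755 − 0.104 = 0.3715 d⁻¹, so θ_c = 2.692 d.

θ_c ≈ 2.69 d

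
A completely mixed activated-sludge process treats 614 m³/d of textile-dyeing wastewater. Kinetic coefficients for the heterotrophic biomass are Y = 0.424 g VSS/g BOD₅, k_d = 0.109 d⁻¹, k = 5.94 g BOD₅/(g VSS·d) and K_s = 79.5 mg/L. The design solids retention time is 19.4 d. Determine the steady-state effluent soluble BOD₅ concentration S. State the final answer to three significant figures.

From the Monod/SRT balance for a CMAS, S = K_s·(1+k_d θ_c)/[θ_c·(Y k − k_d) − 1] = 79.5 × (1 + 0.109 × 19.4) / [19.4 × (0.424 × 5.94 − 0.109) − 1] = 247.6 / 45.75 = 5.413 mg/L.

S ≈ 5.41 mg/L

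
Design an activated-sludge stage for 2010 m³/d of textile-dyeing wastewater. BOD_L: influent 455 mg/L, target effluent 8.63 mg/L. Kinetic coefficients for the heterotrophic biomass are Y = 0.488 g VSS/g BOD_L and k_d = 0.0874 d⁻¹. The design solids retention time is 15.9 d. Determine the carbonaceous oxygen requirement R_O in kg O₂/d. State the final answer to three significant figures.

R_O ≈ 637 kg O₂/d

Observed yield with endogenous decay: Y_obs = Y / (1 + k_d·θ_c) = 0.488 / (1 + 0.0874 × 15.9) = 0.488 / 2.390 = 0.2042 g VSS/g BOD_L.
Q·(S₀ − S) = 2010 × (455 − 8.63) × 10⁻³ = 897.2 kg/d removed.
Net sludge production P_X = 0.2042 × 897.2 = 183.2 kg VSS/d.
R_O = Q·ΔS − 1.42 P_X = 897.2 − 260.2 = 637.0 kg O₂/d.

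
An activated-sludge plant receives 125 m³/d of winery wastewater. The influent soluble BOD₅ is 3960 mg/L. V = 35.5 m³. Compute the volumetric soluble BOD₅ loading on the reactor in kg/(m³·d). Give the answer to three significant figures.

L_v ≈ 13.9 kg soluble BOD₅/(m³·d)

Applied soluble BOD₅ load per unit volume = Q·S₀/V = (125 × 3960/1000)/35.50 = 13.94 kg soluble BOD₅·m⁻³·d⁻¹.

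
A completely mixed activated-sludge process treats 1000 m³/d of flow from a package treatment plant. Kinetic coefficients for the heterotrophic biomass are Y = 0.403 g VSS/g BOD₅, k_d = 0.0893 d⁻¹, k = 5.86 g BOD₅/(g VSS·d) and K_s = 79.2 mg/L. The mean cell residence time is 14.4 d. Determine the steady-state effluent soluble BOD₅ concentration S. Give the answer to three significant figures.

S ≈ 5.71 mg/L

Effluent substrate depends only on kinetics and SRT: S = K_s(1 + k_d θ_c) / [θ_c(Yk − k_d) − 1] = 79.2 × (1 + 0.0893 × 14.4) / [14.4 × (0.403 × 5.86 − 0.0893) − 1] = 181.0 / 31.72 = 5.707 mg/L.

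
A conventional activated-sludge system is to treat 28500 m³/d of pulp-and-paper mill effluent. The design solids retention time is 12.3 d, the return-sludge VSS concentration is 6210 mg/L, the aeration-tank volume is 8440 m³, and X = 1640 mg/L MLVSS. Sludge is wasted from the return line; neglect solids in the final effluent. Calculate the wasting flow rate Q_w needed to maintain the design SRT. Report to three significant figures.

Q_w ≈ 181 m³/d

Wasting from the return line (neglecting effluent solids): Q_w = V·X / (θ_c·X_r) = 8440 × 1640 / (12.3 × 6210) = 181.2 m³/d.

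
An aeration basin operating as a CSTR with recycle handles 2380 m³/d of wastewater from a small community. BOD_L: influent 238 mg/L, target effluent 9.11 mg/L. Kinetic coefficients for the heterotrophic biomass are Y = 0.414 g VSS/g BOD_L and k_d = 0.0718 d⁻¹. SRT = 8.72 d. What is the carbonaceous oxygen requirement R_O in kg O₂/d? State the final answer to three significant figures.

Observed yield with endogenous decay: Y_obs = Y / (1 + k_d·θ_c) = 0.414 / (1 + 0.0718 × 8.72) = 0.414 / 1.626 = 0.2546 g VSS/g BOD_L.
Q·(S₀ − S) = 2380 × (238 − 9.11) × 10⁻³ = 544.8 kg/d removed.
P_X = Y_obs·Q·(S₀ − S) = 0.2546 × 544.8 = 138.7 kg VSS/d.
R_O = Q·ΔS − 1.42 P_X = 544.8 − 196.9 = 347.8 kg O₂/d.

R_O ≈ 348 kg O₂/d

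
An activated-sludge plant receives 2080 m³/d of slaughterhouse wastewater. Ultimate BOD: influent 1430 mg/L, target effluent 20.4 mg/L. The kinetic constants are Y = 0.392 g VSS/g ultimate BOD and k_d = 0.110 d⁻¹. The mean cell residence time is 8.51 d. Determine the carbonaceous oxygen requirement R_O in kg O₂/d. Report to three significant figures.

Observed yield with endogenous decay: Y_obs = Y / (1 + k_d·θ_c) = 0.392 / (1 + 0.110 × 8.51) = 0.392 / 1.936 = 0.2025 g VSS/g ultimate BOD.
Q·(S₀ − S) = 2080 × (1430 − 20.4) × 10⁻³ = 2932 kg/d removed.
P_X = Y_obs·Q·(S₀ − S) = 0.2025 × 2932 = 593.6 kg VSS/d.
Carbonaceous O₂ demand = substrate oxidised − cell-mass equivalent = 2932 − 1.42 × 593.6 = 2089 kg O₂/d.

R_O ≈ 2090 kg O₂/d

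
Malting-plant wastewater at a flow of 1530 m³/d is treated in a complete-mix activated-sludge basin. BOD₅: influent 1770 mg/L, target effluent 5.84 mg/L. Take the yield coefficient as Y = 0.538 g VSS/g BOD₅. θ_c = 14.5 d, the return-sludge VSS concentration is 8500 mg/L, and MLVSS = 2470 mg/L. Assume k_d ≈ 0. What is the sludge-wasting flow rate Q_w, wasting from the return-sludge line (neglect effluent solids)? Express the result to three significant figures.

Q_w ≈ 171 m³/d

V·X = Y·Q·ΔS·θ_c gives V = 0.538 × 1530 × (1770 − 5.84) × 14.5 / 2470 = 8525 m³.
Wasting from the return line (neglecting effluent solids): Q_w = V·X / (θ_c·X_r) = 8525 × 2470 / (14.5 × 8500) = 170.8 m³/d.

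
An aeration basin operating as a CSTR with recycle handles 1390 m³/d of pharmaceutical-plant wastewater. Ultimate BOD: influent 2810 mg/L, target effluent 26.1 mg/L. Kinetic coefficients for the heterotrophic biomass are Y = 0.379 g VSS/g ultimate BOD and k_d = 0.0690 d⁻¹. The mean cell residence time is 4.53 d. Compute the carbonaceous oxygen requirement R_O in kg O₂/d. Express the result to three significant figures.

R_O ≈ 2280 kg O₂/d

Y_obs = Y / (1 + k_d θ_c) = 0.379 / (1 + 0.0690 × 4.53) = 0.379 / 1.313 = 0.2887.
ΔS = 2810 − 26.1 = 2784 mg/L, so the substrate removal rate is 1390 × 2784/1000 = 3870 kg ultimate BOD/d.
Biomass synthesised: P_X = Y_obs × 3870 = 1117 kg VSS/d.
R_O = Q·ΔS − 1.42 P_X = 3870 − 1587 = 2283 kg O₂/d.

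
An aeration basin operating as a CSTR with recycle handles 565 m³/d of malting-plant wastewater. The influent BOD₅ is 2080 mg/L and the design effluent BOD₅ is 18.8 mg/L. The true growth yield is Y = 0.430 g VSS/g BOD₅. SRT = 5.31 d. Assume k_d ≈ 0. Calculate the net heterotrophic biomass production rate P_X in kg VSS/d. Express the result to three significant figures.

P_X ≈ 501 kg VSS/d

Since k_d ≈ 0, Y_obs = Y = 0.430 g VSS/g BOD₅.
Q·(S₀ − S) = 565 × (2080 − 18.8) × 10⁻³ = 1165 kg/d removed.
P_X = Y_obs · Q(S₀ − S) = 0.4300 × 1165 = 500.8 kg VSS/d.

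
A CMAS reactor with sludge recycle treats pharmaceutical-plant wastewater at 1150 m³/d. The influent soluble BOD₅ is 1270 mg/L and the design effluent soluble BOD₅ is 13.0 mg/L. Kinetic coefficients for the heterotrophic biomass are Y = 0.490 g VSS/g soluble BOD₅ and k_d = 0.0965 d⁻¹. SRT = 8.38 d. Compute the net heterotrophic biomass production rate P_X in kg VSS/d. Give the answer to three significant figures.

P_X ≈ 392 kg VSS/d

The observed yield is Y_obs = Y/(1 + k_d·θ_c) = 0.490 / (1 + 0.0965 × 8.38) = 0.490 / 1.809 = 0.2709 g VSS per g soluble BOD₅ removed.
ΔS = 1270 − 13.0 = 1257 mg/L, so the substrate removal rate is 1150 × 1257/1000 = 1446 kg soluble BOD₅/d.
Biomass produced: P_X = Y_obs·Q·ΔS = 0.2709 × 1446 ≈ 391.6 kg VSS/d.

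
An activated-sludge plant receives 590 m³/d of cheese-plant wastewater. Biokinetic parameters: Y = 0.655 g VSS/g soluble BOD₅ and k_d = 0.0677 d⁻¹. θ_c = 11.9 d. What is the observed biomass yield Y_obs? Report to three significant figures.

Observed yield with endogenous decay: Y_obs = Y / (1 + k_d·θ_c) = 0.655 / (1 + 0.0677 × 11.9) = 0.655 / 1.806 = 0.3628 g VSS/g soluble BOD₅.

Y_obs ≈ 0.363 g VSS/g soluble BOD₅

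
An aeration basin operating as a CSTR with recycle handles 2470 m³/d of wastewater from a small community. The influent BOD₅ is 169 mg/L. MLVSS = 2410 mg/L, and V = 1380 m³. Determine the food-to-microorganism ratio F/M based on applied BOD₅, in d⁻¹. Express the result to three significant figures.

Food-to-microorganism ratio F/M = Q S₀ / (V X) = 2470 × 169 / (1380 × 2410) = 0.1255 d⁻¹.

F/M ≈ 0.126 d⁻¹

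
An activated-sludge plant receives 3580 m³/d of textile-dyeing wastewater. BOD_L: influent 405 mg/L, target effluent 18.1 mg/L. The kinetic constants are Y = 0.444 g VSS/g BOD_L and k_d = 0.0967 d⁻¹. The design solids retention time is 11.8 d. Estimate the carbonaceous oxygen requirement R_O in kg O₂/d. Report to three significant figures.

R_O ≈ 977 kg O₂/d

Correct the yield for decay: Y_obs = Y/(1 + k_d θ_c) = 0.444 / (1 + 0.0967 × 11.8) = 0.444 / 2.141 = 0.2074.
ΔS = 405 − 18.1 = 386.9 mg/L, so the substrate removal rate is 3580 × 386.9/1000 = 1385 kg BOD_L/d.
P_X = Y_obs·Q·(S₀ − S) = 0.2074 × 1385 = 287.2 kg VSS/d.
Carbonaceous O₂ demand = substrate oxidised − cell-mass equivalent = 1385 − 1.42 × 287.2 = 977.2 kg O₂/d.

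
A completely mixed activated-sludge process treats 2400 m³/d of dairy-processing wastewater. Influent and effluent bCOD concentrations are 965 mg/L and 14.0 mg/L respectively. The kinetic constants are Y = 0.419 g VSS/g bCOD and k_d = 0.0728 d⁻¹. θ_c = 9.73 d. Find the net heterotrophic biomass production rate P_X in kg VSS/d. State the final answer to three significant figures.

P_X ≈ 560 kg VSS/d

The observed yield is Y_obs = Y/(1 + k_d·θ_c) = 0.419 / (1 + 0.0728 × 9.73) = 0.419 / 1.708 = 0.2453 g VSS per g bCOD removed.
Substrate removed = Q·(S₀ − S) = 2400 m³/d × (965 − 14.0) g/m³ = 2.28×10^6 g/d = 2282 kg/d.
Biomass produced: P_X = Y_obs·Q·ΔS = 0.2453 × 2282 ≈ 559.8 kg VSS/d.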